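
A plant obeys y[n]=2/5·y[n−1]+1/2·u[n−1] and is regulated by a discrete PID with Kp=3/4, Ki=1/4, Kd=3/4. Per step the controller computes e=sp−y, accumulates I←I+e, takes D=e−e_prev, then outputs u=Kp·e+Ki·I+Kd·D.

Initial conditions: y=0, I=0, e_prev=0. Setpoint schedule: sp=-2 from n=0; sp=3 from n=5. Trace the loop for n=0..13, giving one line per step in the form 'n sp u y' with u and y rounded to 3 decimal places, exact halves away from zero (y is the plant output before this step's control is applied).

(exact arithmetic carried between steps; '≈' marks a value shown rounded to 6 d.p. or computed from one; I and e_prev carry over from the previous line; the table rounds u and y to 3 d.p., halves away from zero)
n=0: y=0, sp=-2, e=sp−y=-2; I=-2, D=e−e_prev=-2; u=3/4·(-2)+1/4·(-2)+3/4·(-2)=-3.5; next y=2/5·0+1/2·(-3.5)=-1.75
n=1: y=-1.75, sp=-2, e=sp−y=-0.25; I=-2.25, D=e−e_prev=1.75; u=3/4·(-0.25)+1/4·(-2.25)+3/4·1.75=0.5625; next y=2/5·(-1.75)+1/2·0.5625=-0.41875
n=2: y=-0.41875, sp=-2, e=sp−y=-1.58125; I=-3.83125, D=e−e_prev=-1.33125; u=3/4·(-1.58125)+1/4·(-3.83125)+3/4·(-1.33125)≈-3.142188; next y=2/5·(-0.41875)+1/2·(-3.142188)≈-1.738594
n=3: y≈-1.738594, sp=-2, e=sp−y≈-0.261406; I≈-4.092656, D=e−e_prev≈1.319844; u=3/4·(-0.261406)+1/4·(-4.092656)+3/4·1.319844≈-0.229336; next y=2/5·(-1.738594)+1/2·(-0.229336)≈-0.810105
n=4: y≈-0.810105, sp=-2, e=sp−y≈-1.189895; I≈-5.282551, D=e−e_prev≈-0.928488; u=3/4·(-1.189895)+1/4·(-5.282551)+3/4·(-0.928488)≈-2.909425; next y=2/5·(-0.810105)+1/2·(-2.909425)≈-1.778755
n=5: y≈-1.778755, sp=3, e=sp−y≈4.778755; I≈-0.503796, D=e−e_prev≈5.968649; u=3/4·4.778755+1/4·(-0.503796)+3/4·5.968649≈7.934604; next y=2/5·(-1.778755)+1/2·7.934604≈3.255800
n=6: y≈3.255800, sp=3, e=sp−y≈-0.255800; I≈-0.759596, D=e−e_prev≈-5.034555; u=3/4·(-0.255800)+1/4·(-0.759596)+3/4·(-5.034555)≈-4.157665; next y=2/5·3.255800+1/2·(-4.157665)≈-0.776513
n=7: y≈-0.776513, sp=3, e=sp−y≈3.776513; I≈3.016916, D=e−e_prev≈4.032313; u=3/4·3.776513+1/4·3.016916+3/4·4.032313≈6.610848; next y=2/5·(-0.776513)+1/2·6.610848≈2.994819
n=8: y≈2.994819, sp=3, e=sp−y≈0.005181; I≈3.022097, D=e−e_prev≈-3.771331; u=3/4·0.005181+1/4·3.022097+3/4·(-3.771331)≈-2.069088; next y=2/5·2.994819+1/2·(-2.069088)≈0.163383
n=9: y≈0.163383, sp=3, e=sp−y≈2.836617; I≈5.858714, D=e−e_prev≈2.831436; u=3/4·2.836617+1/4·5.858714+3/4·2.831436≈5.715718; next y=2/5·0.163383+1/2·5.715718≈2.923212
n=10: y≈2.923212, sp=3, e=sp−y≈0.076788; I≈5.935502, D=e−e_prev≈-2.759829; u=3/4·0.076788+1/4·5.935502+3/4·(-2.759829)≈-0.528405; next y=2/5·2.923212+1/2·(-0.528405)≈0.905082
n=11: y≈0.905082, sp=3, e=sp−y≈2.094918; I≈8.030420, D=e−e_prev≈2.018130; u=3/4·2.094918+1/4·8.030420+3/4·2.018130≈5.092391; next y=2/5·0.905082+1/2·5.092391≈2.908228
n=12: y≈2.908228, sp=3, e=sp−y≈0.091772; I≈8.122191, D=e−e_prev≈-2.003146; u=3/4·0.091772+1/4·8.122191+3/4·(-2.003146)≈0.597017; next y=2/5·2.908228+1/2·0.597017≈1.461800
n=13: y≈1.461800, sp=3, e=sp−y≈1.538200; I≈9.660391, D=e−e_prev≈1.446428; u=3/4·1.538200+1/4·9.660391+3/4·1.446428≈4.653569; next y=2/5·1.461800+1/2·4.653569≈2.911505

0 -2 -3.500 0.000
1 -2 0.563 -1.750
2 -2 -3.142 -0.419
3 -2 -0.229 -1.739
4 -2 -2.909 -0.810
5 3 7.935 -1.779
6 3 -4.158 3.256
7 3 6.611 -0.777
8 3 -2.069 2.995
9 3 5.716 0.163
10 3 -0.528 2.923
11 3 5.092 0.905
12 3 0.597 2.908
13 3 4.654 1.462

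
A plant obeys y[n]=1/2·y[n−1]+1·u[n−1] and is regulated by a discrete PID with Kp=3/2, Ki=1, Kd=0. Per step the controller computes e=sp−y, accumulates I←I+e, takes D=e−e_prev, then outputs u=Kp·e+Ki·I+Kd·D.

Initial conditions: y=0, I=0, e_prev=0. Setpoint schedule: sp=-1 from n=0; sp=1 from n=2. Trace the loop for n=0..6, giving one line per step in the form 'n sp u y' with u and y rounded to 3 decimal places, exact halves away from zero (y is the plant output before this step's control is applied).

(exact arithmetic carried between steps; '≈' marks a value shown rounded to 6 d.p. or computed from one; I and e_prev carry over from the previous line; the table rounds u and y to 3 d.p., halves away from zero)
n=0: y=0, sp=-1, e=sp−y=-1; I=-1, D=e−e_prev=-1; u=3/2·(-1)+1·(-1)+0·(-1)=-2.5; next y=1/2·0+1·(-2.5)=-2.5
n=1: y=-2.5, sp=-1, e=sp−y=1.5; I=0.5, D=e−e_prev=2.5; u=3/2·1.5+1·0.5+0·2.5=2.75; next y=1/2·(-2.5)+1·2.75=1.5
n=2: y=1.5, sp=1, e=sp−y=-0.5; I=0, D=e−e_prev=-2; u=3/2·(-0.5)+1·0+0·(-2)=-0.75; next y=1/2·1.5+1·(-0.75)=0
n=3: y=0, sp=1, e=sp−y=1; I=1, D=e−e_prev=1.5; u=3/2·1+1·1+0·1.5=2.5; next y=1/2·0+1·2.5=2.5
n=4: y=2.5, sp=1, e=sp−y=-1.5; I=-0.5, D=e−e_prev=-2.5; u=3/2·(-1.5)+1·(-0.5)+0·(-2.5)=-2.75; next y=1/2·2.5+1·(-2.75)=-1.5
n=5: y=-1.5, sp=1, e=sp−y=2.5; I=2, D=e−e_prev=4; u=3/2·2.5+1·2+0·4=5.75; next y=1/2·(-1.5)+1·5.75=5
n=6: y=5, sp=1, e=sp−y=-4; I=-2, D=e−e_prev=-6.5; u=3/2·(-4)+1·(-2)+0·(-6.5)=-8; next y=1/2·5+1·(-8)=-5.5

0 -1 -2.500 0.000
1 -1 2.750 -2.500
2 1 -0.750 1.500
3 1 2.500 0.000
4 1 -2.750 2.500
5 1 5.750 -1.500
6 1 -8.000 5.000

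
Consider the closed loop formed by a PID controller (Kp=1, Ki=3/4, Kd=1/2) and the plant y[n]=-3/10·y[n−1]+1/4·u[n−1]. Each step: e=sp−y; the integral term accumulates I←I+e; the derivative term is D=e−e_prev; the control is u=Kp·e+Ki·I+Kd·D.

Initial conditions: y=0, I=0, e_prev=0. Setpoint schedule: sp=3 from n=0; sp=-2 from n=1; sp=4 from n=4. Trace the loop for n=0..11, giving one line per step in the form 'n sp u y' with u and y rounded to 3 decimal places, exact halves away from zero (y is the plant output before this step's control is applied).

0 3 6.750 0.000
1 -2 -7.547 1.688
2 -2 2.212 -2.393
3 -2 -7.777 1.271
4 4 13.194 -2.326
5 4 -1.084 3.996
6 4 14.378 -1.470
7 4 3.361 4.035
8 4 16.000 -0.371
9 4 6.991 4.111
10 4 17.241 0.514
11 4 9.864 4.156

(exact arithmetic carried between steps; '≈' marks a value shown rounded to 6 d.p. or computed from one; I and e_prev carry over from the previous line; the table rounds u and y to 3 d.p., halves away from zero)
n=0: y=0, sp=3, e=sp−y=3; I=3, D=e−e_prev=3; u=1·3+3/4·3+1/2·3=6.75; next y=-3/10·0+1/4·6.75=1.6875
n=1: y=1.6875, sp=-2, e=sp−y=-3.6875; I=-0.6875, D=e−e_prev=-6.6875; u=1·(-3.6875)+3/4·(-0.6875)+1/2·(-6.6875)=-7.546875; next y=-3/10·1.6875+1/4·(-7.546875)≈-2.392969
n=2: y≈-2.392969, sp=-2, e=sp−y≈0.392969; I≈-0.294531, D=e−e_prev≈4.080469; u=1·0.392969+3/4·(-0.294531)+1/2·4.080469≈2.212305; next y=-3/10·(-2.392969)+1/4·2.212305≈1.270967
n=3: y≈1.270967, sp=-2, e=sp−y≈-3.270967; I≈-3.565498, D=e−e_prev≈-3.663936; u=1·(-3.270967)+3/4·(-3.565498)+1/2·(-3.663936)≈-7.777058; next y=-3/10·1.270967+1/4·(-7.777058)≈-2.325555
n=4: y≈-2.325555, sp=4, e=sp−y≈6.325555; I≈2.760057, D=e−e_prev≈9.596521; u=1·6.325555+3/4·2.760057+1/2·9.596521≈13.193858; next y=-3/10·(-2.325555)+1/4·13.193858≈3.996131
n=5: y≈3.996131, sp=4, e=sp−y≈0.003869; I≈2.763926, D=e−e_prev≈-6.321685; u=1·0.003869+3/4·2.763926+1/2·(-6.321685)≈-1.084029; next y=-3/10·3.996131+1/4·(-1.084029)≈-1.469847
n=6: y≈-1.469847, sp=4, e=sp−y≈5.469847; I≈8.233772, D=e−e_prev≈5.465977; u=1·5.469847+3/4·8.233772+1/2·5.465977≈14.378164; next y=-3/10·(-1.469847)+1/4·14.378164≈4.035495
n=7: y≈4.035495, sp=4, e=sp−y≈-0.035495; I≈8.198277, D=e−e_prev≈-5.505342; u=1·(-0.035495)+3/4·8.198277+1/2·(-5.505342)≈3.360542; next y=-3/10·4.035495+1/4·3.360542≈-0.370513
n=8: y≈-0.370513, sp=4, e=sp−y≈4.370513; I≈12.568790, D=e−e_prev≈4.406008; u=1·4.370513+3/4·12.568790+1/2·4.406008≈16.000110; next y=-3/10·(-0.370513)+1/4·16.000110≈4.111181
n=9: y≈4.111181, sp=4, e=sp−y≈-0.111181; I≈12.457609, D=e−e_prev≈-4.481694; u=1·(-0.111181)+3/4·12.457609+1/2·(-4.481694)≈6.991178; next y=-3/10·4.111181+1/4·6.991178≈0.514440
n=10: y≈0.514440, sp=4, e=sp−y≈3.485560; I≈15.943169, D=e−e_prev≈3.596741; u=1·3.485560+3/4·15.943169+1/2·3.596741≈17.241307; next y=-3/10·0.514440+1/4·17.241307≈4.155995
n=11: y≈4.155995, sp=4, e=sp−y≈-0.155995; I≈15.787174, D=e−e_prev≈-3.641555; u=1·(-0.155995)+3/4·15.787174+1/2·(-3.641555)≈9.863609; next y=-3/10·4.155995+1/4·9.863609≈1.219104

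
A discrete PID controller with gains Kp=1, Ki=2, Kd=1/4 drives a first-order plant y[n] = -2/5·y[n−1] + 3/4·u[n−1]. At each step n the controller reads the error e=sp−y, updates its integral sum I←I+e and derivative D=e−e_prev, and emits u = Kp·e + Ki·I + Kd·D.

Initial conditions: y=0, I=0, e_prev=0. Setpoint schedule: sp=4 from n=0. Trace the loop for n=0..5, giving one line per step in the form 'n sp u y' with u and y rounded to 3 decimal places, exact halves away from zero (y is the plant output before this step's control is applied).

(exact arithmetic carried between steps; '≈' marks a value shown rounded to 6 d.p. or computed from one; I and e_prev carry over from the previous line; the table rounds u and y to 3 d.p., halves away from zero)
n=0: y=0, sp=4, e=sp−y=4; I=4, D=e−e_prev=4; u=1·4+2·4+1/4·4=13; next y=-2/5·0+3/4·13=9.75
n=1: y=9.75, sp=4, e=sp−y=-5.75; I=-1.75, D=e−e_prev=-9.75; u=1·(-5.75)+2·(-1.75)+1/4·(-9.75)=-11.6875; next y=-2/5·9.75+3/4·(-11.6875)=-12.665625
n=2: y=-12.665625, sp=4, e=sp−y=16.665625; I=14.915625, D=e−e_prev=22.415625; u=1·16.665625+2·14.915625+1/4·22.415625≈52.100781; next y=-2/5·(-12.665625)+3/4·52.100781≈44.141836
n=3: y≈44.141836, sp=4, e=sp−y≈-40.141836; I≈-25.226211, D=e−e_prev≈-56.807461; u=1·(-40.141836)+2·(-25.226211)+1/4·(-56.807461)≈-104.796123; next y=-2/5·44.141836+3/4·(-104.796123)≈-96.253827
n=4: y≈-96.253827, sp=4, e=sp−y≈100.253827; I≈75.027616, D=e−e_prev≈140.395663; u=1·100.253827+2·75.027616+1/4·140.395663≈285.407974; next y=-2/5·(-96.253827)+3/4·285.407974≈252.557511
n=5: y≈252.557511, sp=4, e=sp−y≈-248.557511; I≈-173.529895, D=e−e_prev≈-348.811338; u=1·(-248.557511)+2·(-173.529895)+1/4·(-348.811338)≈-682.820136; next y=-2/5·252.557511+3/4·(-682.820136)≈-613.138106

0 4 13.000 0.000
1 4 -11.688 9.750
2 4 52.101 -12.666
3 4 -104.796 44.142
4 4 285.408 -96.254
5 4 -682.820 252.558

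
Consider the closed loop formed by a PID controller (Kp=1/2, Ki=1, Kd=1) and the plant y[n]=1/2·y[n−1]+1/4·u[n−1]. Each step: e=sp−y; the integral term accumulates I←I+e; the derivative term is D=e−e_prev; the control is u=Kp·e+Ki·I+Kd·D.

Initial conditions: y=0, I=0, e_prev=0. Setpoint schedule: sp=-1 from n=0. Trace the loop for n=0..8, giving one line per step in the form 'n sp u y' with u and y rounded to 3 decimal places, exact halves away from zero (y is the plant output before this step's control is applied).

(exact arithmetic carried between steps; '≈' marks a value shown rounded to 6 d.p. or computed from one; I and e_prev carry over from the previous line; the table rounds u and y to 3 d.p., halves away from zero)
n=0: y=0, sp=-1, e=sp−y=-1; I=-1, D=e−e_prev=-1; u=1/2·(-1)+1·(-1)+1·(-1)=-2.5; next y=1/2·0+1/4·(-2.5)=-0.625
n=1: y=-0.625, sp=-1, e=sp−y=-0.375; I=-1.375, D=e−e_prev=0.625; u=1/2·(-0.375)+1·(-1.375)+1·0.625=-0.9375; next y=1/2·(-0.625)+1/4·(-0.9375)=-0.546875
n=2: y=-0.546875, sp=-1, e=sp−y=-0.453125; I=-1.828125, D=e−e_prev=-0.078125; u=1/2·(-0.453125)+1·(-1.828125)+1·(-0.078125)≈-2.132813; next y=1/2·(-0.546875)+1/4·(-2.132813)≈-0.806641
n=3: y≈-0.806641, sp=-1, e=sp−y≈-0.193359; I≈-2.021484, D=e−e_prev≈0.259766; u=1/2·(-0.193359)+1·(-2.021484)+1·0.259766≈-1.858398; next y=1/2·(-0.806641)+1/4·(-1.858398)≈-0.867920
n=4: y≈-0.867920, sp=-1, e=sp−y≈-0.132080; I≈-2.153564, D=e−e_prev≈0.061279; u=1/2·(-0.132080)+1·(-2.153564)+1·0.061279≈-2.158325; next y=1/2·(-0.867920)+1/4·(-2.158325)≈-0.973541
n=5: y≈-0.973541, sp=-1, e=sp−y≈-0.026459; I≈-2.180023, D=e−e_prev≈0.105621; u=1/2·(-0.026459)+1·(-2.180023)+1·0.105621≈-2.087631; next y=1/2·(-0.973541)+1/4·(-2.087631)≈-1.008678
n=6: y≈-1.008678, sp=-1, e=sp−y≈0.008678; I≈-2.171345, D=e−e_prev≈0.035137; u=1/2·0.008678+1·(-2.171345)+1·0.035137≈-2.131868; next y=1/2·(-1.008678)+1/4·(-2.131868)≈-1.037306
n=7: y≈-1.037306, sp=-1, e=sp−y≈0.037306; I≈-2.134038, D=e−e_prev≈0.028628; u=1/2·0.037306+1·(-2.134038)+1·0.028628≈-2.086757; next y=1/2·(-1.037306)+1/4·(-2.086757)≈-1.040343
n=8: y≈-1.040343, sp=-1, e=sp−y≈0.040343; I≈-2.093696, D=e−e_prev≈0.003036; u=1/2·0.040343+1·(-2.093696)+1·0.003036≈-2.070488; next y=1/2·(-1.040343)+1/4·(-2.070488)≈-1.037793

0 -1 -2.500 0.000
1 -1 -0.938 -0.625
2 -1 -2.133 -0.547
3 -1 -1.858 -0.807
4 -1 -2.158 -0.868
5 -1 -2.088 -0.974
6 -1 -2.132 -1.009
7 -1 -2.087 -1.037
8 -1 -2.070 -1.040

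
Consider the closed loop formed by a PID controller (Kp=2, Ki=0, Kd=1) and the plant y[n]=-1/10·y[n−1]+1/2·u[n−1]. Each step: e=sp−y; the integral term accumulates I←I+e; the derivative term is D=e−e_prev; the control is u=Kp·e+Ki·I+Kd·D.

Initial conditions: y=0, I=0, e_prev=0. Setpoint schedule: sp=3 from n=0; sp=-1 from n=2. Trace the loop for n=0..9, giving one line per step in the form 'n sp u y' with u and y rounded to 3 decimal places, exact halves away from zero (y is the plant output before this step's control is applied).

(exact arithmetic carried between steps; '≈' marks a value shown rounded to 6 d.p. or computed from one; I and e_prev carry over from the previous line; the table rounds u and y to 3 d.p., halves away from zero)
n=0: y=0, sp=3, e=sp−y=3; I=3, D=e−e_prev=3; u=2·3+0·3+1·3=9; next y=-1/10·0+1/2·9=4.5
n=1: y=4.5, sp=3, e=sp−y=-1.5; I=1.5, D=e−e_prev=-4.5; u=2·(-1.5)+0·1.5+1·(-4.5)=-7.5; next y=-1/10·4.5+1/2·(-7.5)=-4.2
n=2: y=-4.2, sp=-1, e=sp−y=3.2; I=4.7, D=e−e_prev=4.7; u=2·3.2+0·4.7+1·4.7=11.1; next y=-1/10·(-4.2)+1/2·11.1=5.97
n=3: y=5.97, sp=-1, e=sp−y=-6.97; I=-2.27, D=e−e_prev=-10.17; u=2·(-6.97)+0·(-2.27)+1·(-10.17)=-24.11; next y=-1/10·5.97+1/2·(-24.11)=-12.652
n=4: y=-12.652, sp=-1, e=sp−y=11.652; I=9.382, D=e−e_prev=18.622; u=2·11.652+0·9.382+1·18.622=41.926; next y=-1/10·(-12.652)+1/2·41.926=22.2282
n=5: y=22.2282, sp=-1, e=sp−y=-23.2282; I=-13.8462, D=e−e_prev=-34.8802; u=2·(-23.2282)+0·(-13.8462)+1·(-34.8802)=-81.3366; next y=-1/10·22.2282+1/2·(-81.3366)=-42.89112
n=6: y=-42.89112, sp=-1, e=sp−y=41.89112; I=28.04492, D=e−e_prev=65.11932; u=2·41.89112+0·28.04492+1·65.11932=148.90156; next y=-1/10·(-42.89112)+1/2·148.90156=78.739892
n=7: y=78.739892, sp=-1, e=sp−y=-79.739892; I=-51.694972, D=e−e_prev=-121.631012; u=2·(-79.739892)+0·(-51.694972)+1·(-121.631012)=-281.110796; next y=-1/10·78.739892+1/2·(-281.110796)≈-148.429387
n=8: y≈-148.429387, sp=-1, e=sp−y≈147.429387; I≈95.734415, D=e−e_prev≈227.169279; u=2·147.429387+0·95.734415+1·227.169279≈522.028054; next y=-1/10·(-148.429387)+1/2·522.028054≈275.856966
n=9: y≈275.856966, sp=-1, e=sp−y≈-276.856966; I≈-181.122550, D=e−e_prev≈-424.286353; u=2·(-276.856966)+0·(-181.122550)+1·(-424.286353)≈-978.000284; next y=-1/10·275.856966+1/2·(-978.000284)≈-516.585838

0 3 9.000 0.000
1 3 -7.500 4.500
2 -1 11.100 -4.200
3 -1 -24.110 5.970
4 -1 41.926 -12.652
5 -1 -81.337 22.228
6 -1 148.902 -42.891
7 -1 -281.111 78.740
8 -1 522.028 -148.429
9 -1 -978.000 275.857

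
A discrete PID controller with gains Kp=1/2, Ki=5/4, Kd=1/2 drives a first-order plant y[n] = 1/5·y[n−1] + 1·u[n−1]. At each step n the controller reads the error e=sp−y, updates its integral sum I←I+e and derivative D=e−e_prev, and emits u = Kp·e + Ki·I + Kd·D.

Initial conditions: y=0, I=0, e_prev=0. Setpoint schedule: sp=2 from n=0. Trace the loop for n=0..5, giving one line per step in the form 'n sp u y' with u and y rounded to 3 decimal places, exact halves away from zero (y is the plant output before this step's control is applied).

0 2 4.500 0.000
1 2 -4.125 4.500
2 2 12.381 -3.225
3 2 -18.613 11.736
4 2 39.702 -16.266
5 2 -70.074 36.448

(exact arithmetic carried between steps; '≈' marks a value shown rounded to 6 d.p. or computed from one; I and e_prev carry over from the previous line; the table rounds u and y to 3 d.p., halves away from zero)
n=0: y=0, sp=2, e=sp−y=2; I=2, D=e−e_prev=2; u=1/2·2+5/4·2+1/2·2=4.5; next y=1/5·0+1·4.5=4.5
n=1: y=4.5, sp=2, e=sp−y=-2.5; I=-0.5, D=e−e_prev=-4.5; u=1/2·(-2.5)+5/4·(-0.5)+1/2·(-4.5)=-4.125; next y=1/5·4.5+1·(-4.125)=-3.225
n=2: y=-3.225, sp=2, e=sp−y=5.225; I=4.725, D=e−e_prev=7.725; u=1/2·5.225+5/4·4.725+1/2·7.725=12.38125; next y=1/5·(-3.225)+1·12.38125=11.73625
n=3: y=11.73625, sp=2, e=sp−y=-9.73625; I=-5.01125, D=e−e_prev=-14.96125; u=1/2·(-9.73625)+5/4·(-5.01125)+1/2·(-14.96125)≈-18.612813; next y=1/5·11.73625+1·(-18.612813)≈-16.265563
n=4: y≈-16.265563, sp=2, e=sp−y≈18.265563; I≈13.254313, D=e−e_prev≈28.001813; u=1/2·18.265563+5/4·13.254313+1/2·28.001813≈39.701578; next y=1/5·(-16.265563)+1·39.701578≈36.448466
n=5: y≈36.448466, sp=2, e=sp−y≈-34.448466; I≈-21.194153, D=e−e_prev≈-52.714028; u=1/2·(-34.448466)+5/4·(-21.194153)+1/2·(-52.714028)≈-70.073938; next y=1/5·36.448466+1·(-70.073938)≈-62.784245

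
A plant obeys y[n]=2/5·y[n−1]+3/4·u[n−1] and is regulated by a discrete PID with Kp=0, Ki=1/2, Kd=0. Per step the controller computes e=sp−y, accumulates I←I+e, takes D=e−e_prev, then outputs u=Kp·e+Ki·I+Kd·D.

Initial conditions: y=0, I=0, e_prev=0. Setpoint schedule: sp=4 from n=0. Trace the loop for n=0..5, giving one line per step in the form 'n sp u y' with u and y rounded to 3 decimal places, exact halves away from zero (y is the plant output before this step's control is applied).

0 4 2.000 0.000
1 4 3.250 1.500
2 4 3.731 3.038
3 4 3.725 4.013
4 4 3.525 4.399
5 4 3.323 4.403

(exact arithmetic carried between steps; '≈' marks a value shown rounded to 6 d.p. or computed from one; I and e_prev carry over from the previous line; the table rounds u and y to 3 d.p., halves away from zero)
n=0: y=0, sp=4, e=sp−y=4; I=4, D=e−e_prev=4; u=0·4+1/2·4+0·4=2; next y=2/5·0+3/4·2=1.5
n=1: y=1.5, sp=4, e=sp−y=2.5; I=6.5, D=e−e_prev=-1.5; u=0·2.5+1/2·6.5+0·(-1.5)=3.25; next y=2/5·1.5+3/4·3.25=3.0375
n=2: y=3.0375, sp=4, e=sp−y=0.9625; I=7.4625, D=e−e_prev=-1.5375; u=0·0.9625+1/2·7.4625+0·(-1.5375)=3.73125; next y=2/5·3.0375+3/4·3.73125≈4.013438
n=3: y≈4.013438, sp=4, e=sp−y≈-0.013438; I≈7.449063, D=e−e_prev≈-0.975938; u=0·(-0.013438)+1/2·7.449063+0·(-0.975938)≈3.724531; next y=2/5·4.013438+3/4·3.724531≈4.398773
n=4: y≈4.398773, sp=4, e=sp−y≈-0.398773; I≈7.050289, D=e−e_prev≈-0.385336; u=0·(-0.398773)+1/2·7.050289+0·(-0.385336)≈3.525145; next y=2/5·4.398773+3/4·3.525145≈4.403368
n=5: y≈4.403368, sp=4, e=sp−y≈-0.403368; I≈6.646921, D=e−e_prev≈-0.004594; u=0·(-0.403368)+1/2·6.646921+0·(-0.004594)≈3.323461; next y=2/5·4.403368+3/4·3.323461≈4.253943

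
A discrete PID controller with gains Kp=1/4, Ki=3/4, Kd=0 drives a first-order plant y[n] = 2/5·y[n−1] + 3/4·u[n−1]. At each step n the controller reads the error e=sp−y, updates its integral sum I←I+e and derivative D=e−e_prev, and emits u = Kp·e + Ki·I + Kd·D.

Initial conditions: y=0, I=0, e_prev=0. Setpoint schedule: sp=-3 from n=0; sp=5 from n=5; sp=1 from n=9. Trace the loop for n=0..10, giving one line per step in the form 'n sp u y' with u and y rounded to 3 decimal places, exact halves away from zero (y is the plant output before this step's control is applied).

(exact arithmetic carried between steps; '≈' marks a value shown rounded to 6 d.p. or computed from one; I and e_prev carry over from the previous line; the table rounds u and y to 3 d.p., halves away from zero)
n=0: y=0, sp=-3, e=sp−y=-3; I=-3, D=e−e_prev=-3; u=1/4·(-3)+3/4·(-3)+0·(-3)=-3; next y=2/5·0+3/4·(-3)=-2.25
n=1: y=-2.25, sp=-3, e=sp−y=-0.75; I=-3.75, D=e−e_prev=2.25; u=1/4·(-0.75)+3/4·(-3.75)+0·2.25=-3; next y=2/5·(-2.25)+3/4·(-3)=-3.15
n=2: y=-3.15, sp=-3, e=sp−y=0.15; I=-3.6, D=e−e_prev=0.9; u=1/4·0.15+3/4·(-3.6)+0·0.9=-2.6625; next y=2/5·(-3.15)+3/4·(-2.6625)=-3.256875
n=3: y=-3.256875, sp=-3, e=sp−y=0.256875; I=-3.343125, D=e−e_prev=0.106875; u=1/4·0.256875+3/4·(-3.343125)+0·0.106875=-2.443125; next y=2/5·(-3.256875)+3/4·(-2.443125)≈-3.135094
n=4: y≈-3.135094, sp=-3, e=sp−y≈0.135094; I≈-3.208031, D=e−e_prev≈-0.121781; u=1/4·0.135094+3/4·(-3.208031)+0·(-0.121781)≈-2.37225; next y=2/5·(-3.135094)+3/4·(-2.37225)≈-3.033225
n=5: y=-3.033225, sp=5, e=sp−y=8.033225; I≈4.825194, D=e−e_prev≈7.898131; u=1/4·8.033225+3/4·4.825194+0·7.898131≈5.627202; next y=2/5·(-3.033225)+3/4·5.627202≈3.007111
n=6: y≈3.007111, sp=5, e=sp−y≈1.992889; I≈6.818083, D=e−e_prev≈-6.040336; u=1/4·1.992889+3/4·6.818083+0·(-6.040336)≈5.611784; next y=2/5·3.007111+3/4·5.611784≈5.411683
n=7: y≈5.411683, sp=5, e=sp−y≈-0.411683; I≈6.406400, D=e−e_prev≈-2.404571; u=1/4·(-0.411683)+3/4·6.406400+0·(-2.404571)≈4.701879; next y=2/5·5.411683+3/4·4.701879≈5.691083
n=8: y≈5.691083, sp=5, e=sp−y≈-0.691083; I≈5.715317, D=e−e_prev≈-0.279400; u=1/4·(-0.691083)+3/4·5.715317+0·(-0.279400)≈4.113717; next y=2/5·5.691083+3/4·4.113717≈5.361721
n=9: y≈5.361721, sp=1, e=sp−y≈-4.361721; I≈1.353596, D=e−e_prev≈-3.670639; u=1/4·(-4.361721)+3/4·1.353596+0·(-3.670639)≈-0.075233; next y=2/5·5.361721+3/4·(-0.075233)≈2.088264
n=10: y≈2.088264, sp=1, e=sp−y≈-1.088264; I≈0.265333, D=e−e_prev≈3.273457; u=1/4·(-1.088264)+3/4·0.265333+0·3.273457≈-0.073066; next y=2/5·2.088264+3/4·(-0.073066)≈0.780506

0 -3 -3.000 0.000
1 -3 -3.000 -2.250
2 -3 -2.663 -3.150
3 -3 -2.443 -3.257
4 -3 -2.372 -3.135
5 5 5.627 -3.033
6 5 5.612 3.007
7 5 4.702 5.412
8 5 4.114 5.691
9 1 -0.075 5.362
10 1 -0.073 2.088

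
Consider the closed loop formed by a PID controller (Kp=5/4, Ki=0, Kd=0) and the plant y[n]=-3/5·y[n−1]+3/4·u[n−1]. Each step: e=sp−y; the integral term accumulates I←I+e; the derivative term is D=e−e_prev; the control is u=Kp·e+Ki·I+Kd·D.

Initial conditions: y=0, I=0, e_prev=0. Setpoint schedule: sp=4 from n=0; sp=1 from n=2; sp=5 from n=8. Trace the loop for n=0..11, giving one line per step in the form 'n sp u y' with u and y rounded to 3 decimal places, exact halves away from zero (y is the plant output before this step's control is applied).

0 4 5.000 0.000
1 4 0.313 3.750
2 1 3.770 -2.016
3 1 -3.796 4.037
4 1 7.836 -5.269
5 1 -10.048 9.038
6 1 17.448 -12.959
7 1 -24.827 20.861
8 5 45.171 -31.137
9 5 -59.450 52.560
10 5 101.404 -76.124
11 5 -145.909 121.727

(exact arithmetic carried between steps; '≈' marks a value shown rounded to 6 d.p. or computed from one; I and e_prev carry over from the previous line; the table rounds u and y to 3 d.p., halves away from zero)
n=0: y=0, sp=4, e=sp−y=4; I=4, D=e−e_prev=4; u=5/4·4+0·4+0·4=5; next y=-3/5·0+3/4·5=3.75
n=1: y=3.75, sp=4, e=sp−y=0.25; I=4.25, D=e−e_prev=-3.75; u=5/4·0.25+0·4.25+0·(-3.75)=0.3125; next y=-3/5·3.75+3/4·0.3125=-2.015625
n=2: y=-2.015625, sp=1, e=sp−y=3.015625; I=7.265625, D=e−e_prev=2.765625; u=5/4·3.015625+0·7.265625+0·2.765625≈3.769531; next y=-3/5·(-2.015625)+3/4·3.769531≈4.036523
n=3: y≈4.036523, sp=1, e=sp−y≈-3.036523; I≈4.229102, D=e−e_prev≈-6.052148; u=5/4·(-3.036523)+0·4.229102+0·(-6.052148)≈-3.795654; next y=-3/5·4.036523+3/4·(-3.795654)≈-5.268655
n=4: y≈-5.268655, sp=1, e=sp−y≈6.268655; I≈10.497756, D=e−e_prev≈9.305178; u=5/4·6.268655+0·10.497756+0·9.305178≈7.835818; next y=-3/5·(-5.268655)+3/4·7.835818≈9.038057
n=5: y≈9.038057, sp=1, e=sp−y≈-8.038057; I≈2.459700, D=e−e_prev≈-14.306712; u=5/4·(-8.038057)+0·2.459700+0·(-14.306712)≈-10.047571; next y=-3/5·9.038057+3/4·(-10.047571)≈-12.958512
n=6: y≈-12.958512, sp=1, e=sp−y≈13.958512; I≈16.418212, D=e−e_prev≈21.996569; u=5/4·13.958512+0·16.418212+0·21.996569≈17.448140; next y=-3/5·(-12.958512)+3/4·17.448140≈20.861213
n=7: y≈20.861213, sp=1, e=sp−y≈-19.861213; I≈-3.443001, D=e−e_prev≈-33.819725; u=5/4·(-19.861213)+0·(-3.443001)+0·(-33.819725)≈-24.826516; next y=-3/5·20.861213+3/4·(-24.826516)≈-31.136614
n=8: y≈-31.136614, sp=5, e=sp−y≈36.136614; I≈32.693614, D=e−e_prev≈55.997827; u=5/4·36.136614+0·32.693614+0·55.997827≈45.170768; next y=-3/5·(-31.136614)+3/4·45.170768≈52.560044
n=9: y≈52.560044, sp=5, e=sp−y≈-47.560044; I≈-14.866431, D=e−e_prev≈-83.696659; u=5/4·(-47.560044)+0·(-14.866431)+0·(-83.696659)≈-59.450056; next y=-3/5·52.560044+3/4·(-59.450056)≈-76.123568
n=10: y≈-76.123568, sp=5, e=sp−y≈81.123568; I≈66.257137, D=e−e_prev≈128.683613; u=5/4·81.123568+0·66.257137+0·128.683613≈101.404460; next y=-3/5·(-76.123568)+3/4·101.404460≈121.727486
n=11: y≈121.727486, sp=5, e=sp−y≈-116.727486; I≈-50.470349, D=e−e_prev≈-197.851055; u=5/4·(-116.727486)+0·(-50.470349)+0·(-197.851055)≈-145.909358; next y=-3/5·121.727486+3/4·(-145.909358)≈-182.468510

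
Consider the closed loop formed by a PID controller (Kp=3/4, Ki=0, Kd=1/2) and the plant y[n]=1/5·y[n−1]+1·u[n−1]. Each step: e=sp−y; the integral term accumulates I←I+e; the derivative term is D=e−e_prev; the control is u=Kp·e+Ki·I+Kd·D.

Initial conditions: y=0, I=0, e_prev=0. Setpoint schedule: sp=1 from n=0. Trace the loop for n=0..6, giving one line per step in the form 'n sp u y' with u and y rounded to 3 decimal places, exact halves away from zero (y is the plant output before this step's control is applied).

(exact arithmetic carried between steps; '≈' marks a value shown rounded to 6 d.p. or computed from one; I and e_prev carry over from the previous line; the table rounds u and y to 3 d.p., halves away from zero)
n=0: y=0, sp=1, e=sp−y=1; I=1, D=e−e_prev=1; u=3/4·1+0·1+1/2·1=1.25; next y=1/5·0+1·1.25=1.25
n=1: y=1.25, sp=1, e=sp−y=-0.25; I=0.75, D=e−e_prev=-1.25; u=3/4·(-0.25)+0·0.75+1/2·(-1.25)=-0.8125; next y=1/5·1.25+1·(-0.8125)=-0.5625
n=2: y=-0.5625, sp=1, e=sp−y=1.5625; I=2.3125, D=e−e_prev=1.8125; u=3/4·1.5625+0·2.3125+1/2·1.8125=2.078125; next y=1/5·(-0.5625)+1·2.078125=1.965625
n=3: y=1.965625, sp=1, e=sp−y=-0.965625; I=1.346875, D=e−e_prev=-2.528125; u=3/4·(-0.965625)+0·1.346875+1/2·(-2.528125)≈-1.988281; next y=1/5·1.965625+1·(-1.988281)≈-1.595156
n=4: y≈-1.595156, sp=1, e=sp−y≈2.595156; I≈3.942031, D=e−e_prev≈3.560781; u=3/4·2.595156+0·3.942031+1/2·3.560781≈3.726758; next y=1/5·(-1.595156)+1·3.726758≈3.407727
n=5: y≈3.407727, sp=1, e=sp−y≈-2.407727; I≈1.534305, D=e−e_prev≈-5.002883; u=3/4·(-2.407727)+0·1.534305+1/2·(-5.002883)≈-4.307236; next y=1/5·3.407727+1·(-4.307236)≈-3.625691
n=6: y≈-3.625691, sp=1, e=sp−y≈4.625691; I≈6.159996, D=e−e_prev≈7.033418; u=3/4·4.625691+0·6.159996+1/2·7.033418≈6.985977; next y=1/5·(-3.625691)+1·6.985977≈6.260839

0 1 1.250 0.000
1 1 -0.813 1.250
2 1 2.078 -0.563
3 1 -1.988 1.966
4 1 3.727 -1.595
5 1 -4.307 3.408
6 1 6.986 -3.626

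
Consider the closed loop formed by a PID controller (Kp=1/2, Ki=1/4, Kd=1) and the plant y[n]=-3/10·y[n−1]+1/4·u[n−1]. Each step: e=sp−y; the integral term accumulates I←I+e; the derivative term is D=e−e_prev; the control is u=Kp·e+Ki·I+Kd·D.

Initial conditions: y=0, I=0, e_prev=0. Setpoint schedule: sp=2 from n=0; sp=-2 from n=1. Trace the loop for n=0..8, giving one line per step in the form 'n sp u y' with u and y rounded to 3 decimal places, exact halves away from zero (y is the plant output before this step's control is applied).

(exact arithmetic carried between steps; '≈' marks a value shown rounded to 6 d.p. or computed from one; I and e_prev carry over from the previous line; the table rounds u and y to 3 d.p., halves away from zero)
n=0: y=0, sp=2, e=sp−y=2; I=2, D=e−e_prev=2; u=1/2·2+1/4·2+1·2=3.5; next y=-3/10·0+1/4·3.5=0.875
n=1: y=0.875, sp=-2, e=sp−y=-2.875; I=-0.875, D=e−e_prev=-4.875; u=1/2·(-2.875)+1/4·(-0.875)+1·(-4.875)=-6.53125; next y=-3/10·0.875+1/4·(-6.53125)≈-1.895313
n=2: y≈-1.895313, sp=-2, e=sp−y≈-0.104688; I≈-0.979688, D=e−e_prev≈2.770313; u=1/2·(-0.104688)+1/4·(-0.979688)+1·2.770313≈2.473047; next y=-3/10·(-1.895313)+1/4·2.473047≈1.186855
n=3: y≈1.186855, sp=-2, e=sp−y≈-3.186855; I≈-4.166543, D=e−e_prev≈-3.082168; u=1/2·(-3.186855)+1/4·(-4.166543)+1·(-3.082168)≈-5.717231; next y=-3/10·1.186855+1/4·(-5.717231)≈-1.785365
n=4: y≈-1.785365, sp=-2, e=sp−y≈-0.214635; I≈-4.381178, D=e−e_prev≈2.972220; u=1/2·(-0.214635)+1/4·(-4.381178)+1·2.972220≈1.769608; next y=-3/10·(-1.785365)+1/4·1.769608≈0.978011
n=5: y≈0.978011, sp=-2, e=sp−y≈-2.978011; I≈-7.359190, D=e−e_prev≈-2.763376; u=1/2·(-2.978011)+1/4·(-7.359190)+1·(-2.763376)≈-6.092179; next y=-3/10·0.978011+1/4·(-6.092179)≈-1.816448
n=6: y≈-1.816448, sp=-2, e=sp−y≈-0.183552; I≈-7.542742, D=e−e_prev≈2.794459; u=1/2·(-0.183552)+1/4·(-7.542742)+1·2.794459≈0.816998; next y=-3/10·(-1.816448)+1/4·0.816998≈0.749184
n=7: y≈0.749184, sp=-2, e=sp−y≈-2.749184; I≈-10.291926, D=e−e_prev≈-2.565632; u=1/2·(-2.749184)+1/4·(-10.291926)+1·(-2.565632)≈-6.513205; next y=-3/10·0.749184+1/4·(-6.513205)≈-1.853057
n=8: y≈-1.853057, sp=-2, e=sp−y≈-0.146943; I≈-10.438869, D=e−e_prev≈2.602240; u=1/2·(-0.146943)+1/4·(-10.438869)+1·2.602240≈-0.080949; next y=-3/10·(-1.853057)+1/4·(-0.080949)≈0.535680

0 2 3.500 0.000
1 -2 -6.531 0.875
2 -2 2.473 -1.895
3 -2 -5.717 1.187
4 -2 1.770 -1.785
5 -2 -6.092 0.978
6 -2 0.817 -1.816
7 -2 -6.513 0.749
8 -2 -0.081 -1.853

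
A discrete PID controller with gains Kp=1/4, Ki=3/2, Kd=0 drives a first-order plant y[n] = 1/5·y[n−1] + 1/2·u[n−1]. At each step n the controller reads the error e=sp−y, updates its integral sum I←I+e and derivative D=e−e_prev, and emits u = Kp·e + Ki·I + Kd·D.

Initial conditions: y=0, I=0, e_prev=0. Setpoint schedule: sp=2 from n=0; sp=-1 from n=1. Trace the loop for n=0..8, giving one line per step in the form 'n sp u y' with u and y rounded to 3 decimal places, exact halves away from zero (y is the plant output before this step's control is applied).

(exact arithmetic carried between steps; '≈' marks a value shown rounded to 6 d.p. or computed from one; I and e_prev carry over from the previous line; the table rounds u and y to 3 d.p., halves away from zero)
n=0: y=0, sp=2, e=sp−y=2; I=2, D=e−e_prev=2; u=1/4·2+3/2·2+0·2=3.5; next y=1/5·0+1/2·3.5=1.75
n=1: y=1.75, sp=-1, e=sp−y=-2.75; I=-0.75, D=e−e_prev=-4.75; u=1/4·(-2.75)+3/2·(-0.75)+0·(-4.75)=-1.8125; next y=1/5·1.75+1/2·(-1.8125)=-0.55625
n=2: y=-0.55625, sp=-1, e=sp−y=-0.44375; I=-1.19375, D=e−e_prev=2.30625; u=1/4·(-0.44375)+3/2·(-1.19375)+0·2.30625≈-1.901563; next y=1/5·(-0.55625)+1/2·(-1.901563)≈-1.062031
n=3: y≈-1.062031, sp=-1, e=sp−y≈0.062031; I≈-1.131719, D=e−e_prev≈0.505781; u=1/4·0.062031+3/2·(-1.131719)+0·0.505781≈-1.682070; next y=1/5·(-1.062031)+1/2·(-1.682070)≈-1.053441
n=4: y≈-1.053441, sp=-1, e=sp−y≈0.053441; I≈-1.078277, D=e−e_prev≈-0.008590; u=1/4·0.053441+3/2·(-1.078277)+0·(-0.008590)≈-1.604056; next y=1/5·(-1.053441)+1/2·(-1.604056)≈-1.012716
n=5: y≈-1.012716, sp=-1, e=sp−y≈0.012716; I≈-1.065561, D=e−e_prev≈-0.040725; u=1/4·0.012716+3/2·(-1.065561)+0·(-0.040725)≈-1.595163; next y=1/5·(-1.012716)+1/2·(-1.595163)≈-1.000125
n=6: y≈-1.000125, sp=-1, e=sp−y≈0.000125; I≈-1.065437, D=e−e_prev≈-0.012591; u=1/4·0.000125+3/2·(-1.065437)+0·(-0.012591)≈-1.598124; next y=1/5·(-1.000125)+1/2·(-1.598124)≈-0.999087
n=7: y≈-0.999087, sp=-1, e=sp−y≈-0.000913; I≈-1.066350, D=e−e_prev≈-0.001038; u=1/4·(-0.000913)+3/2·(-1.066350)+0·(-0.001038)≈-1.599753; next y=1/5·(-0.999087)+1/2·(-1.599753)≈-0.999694
n=8: y≈-0.999694, sp=-1, e=sp−y≈-0.000306; I≈-1.066656, D=e−e_prev≈0.000607; u=1/4·(-0.000306)+3/2·(-1.066656)+0·0.000607≈-1.600060; next y=1/5·(-0.999694)+1/2·(-1.600060)≈-0.999969

0 2 3.500 0.000
1 -1 -1.813 1.750
2 -1 -1.902 -0.556
3 -1 -1.682 -1.062
4 -1 -1.604 -1.053
5 -1 -1.595 -1.013
6 -1 -1.598 -1.000
7 -1 -1.600 -0.999
8 -1 -1.600 -1.000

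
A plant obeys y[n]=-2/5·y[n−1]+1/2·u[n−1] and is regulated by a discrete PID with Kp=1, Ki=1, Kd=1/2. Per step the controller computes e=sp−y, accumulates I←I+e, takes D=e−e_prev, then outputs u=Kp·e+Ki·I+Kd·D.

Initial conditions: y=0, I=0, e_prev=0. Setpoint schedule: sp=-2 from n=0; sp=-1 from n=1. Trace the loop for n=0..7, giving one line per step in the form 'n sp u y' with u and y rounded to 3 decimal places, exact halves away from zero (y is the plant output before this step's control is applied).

(exact arithmetic carried between steps; '≈' marks a value shown rounded to 6 d.p. or computed from one; I and e_prev carry over from the previous line; the table rounds u and y to 3 d.p., halves away from zero)
n=0: y=0, sp=-2, e=sp−y=-2; I=-2, D=e−e_prev=-2; u=1·(-2)+1·(-2)+1/2·(-2)=-5; next y=-2/5·0+1/2·(-5)=-2.5
n=1: y=-2.5, sp=-1, e=sp−y=1.5; I=-0.5, D=e−e_prev=3.5; u=1·1.5+1·(-0.5)+1/2·3.5=2.75; next y=-2/5·(-2.5)+1/2·2.75=2.375
n=2: y=2.375, sp=-1, e=sp−y=-3.375; I=-3.875, D=e−e_prev=-4.875; u=1·(-3.375)+1·(-3.875)+1/2·(-4.875)=-9.6875; next y=-2/5·2.375+1/2·(-9.6875)=-5.79375
n=3: y=-5.79375, sp=-1, e=sp−y=4.79375; I=0.91875, D=e−e_prev=8.16875; u=1·4.79375+1·0.91875+1/2·8.16875=9.796875; next y=-2/5·(-5.79375)+1/2·9.796875≈7.215938
n=4: y≈7.215938, sp=-1, e=sp−y≈-8.215938; I≈-7.297188, D=e−e_prev≈-13.009688; u=1·(-8.215938)+1·(-7.297188)+1/2·(-13.009688)≈-22.017969; next y=-2/5·7.215938+1/2·(-22.017969)≈-13.895359
n=5: y≈-13.895359, sp=-1, e=sp−y≈12.895359; I≈5.598172, D=e−e_prev≈21.111297; u=1·12.895359+1·5.598172+1/2·21.111297≈29.049180; next y=-2/5·(-13.895359)+1/2·29.049180≈20.082734
n=6: y≈20.082734, sp=-1, e=sp−y≈-21.082734; I≈-15.484562, D=e−e_prev≈-33.978093; u=1·(-21.082734)+1·(-15.484562)+1/2·(-33.978093)≈-53.556342; next y=-2/5·20.082734+1/2·(-53.556342)≈-34.811264
n=7: y≈-34.811264, sp=-1, e=sp−y≈33.811264; I≈18.326703, D=e−e_prev≈54.893998; u=1·33.811264+1·18.326703+1/2·54.893998≈79.584966; next y=-2/5·(-34.811264)+1/2·79.584966≈53.716989

0 -2 -5.000 0.000
1 -1 2.750 -2.500
2 -1 -9.688 2.375
3 -1 9.797 -5.794
4 -1 -22.018 7.216
5 -1 29.049 -13.895
6 -1 -53.556 20.083
7 -1 79.585 -34.811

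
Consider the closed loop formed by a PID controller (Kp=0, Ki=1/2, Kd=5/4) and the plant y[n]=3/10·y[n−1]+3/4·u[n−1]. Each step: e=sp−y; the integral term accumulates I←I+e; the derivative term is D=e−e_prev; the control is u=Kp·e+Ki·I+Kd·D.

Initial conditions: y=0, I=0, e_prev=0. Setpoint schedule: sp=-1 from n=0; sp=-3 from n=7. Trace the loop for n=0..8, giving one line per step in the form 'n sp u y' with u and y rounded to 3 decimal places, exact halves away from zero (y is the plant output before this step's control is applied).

(exact arithmetic carried between steps; '≈' marks a value shown rounded to 6 d.p. or computed from one; I and e_prev carry over from the previous line; the table rounds u and y to 3 d.p., halves away from zero)
n=0: y=0, sp=-1, e=sp−y=-1; I=-1, D=e−e_prev=-1; u=0·(-1)+1/2·(-1)+5/4·(-1)=-1.75; next y=3/10·0+3/4·(-1.75)=-1.3125
n=1: y=-1.3125, sp=-1, e=sp−y=0.3125; I=-0.6875, D=e−e_prev=1.3125; u=0·0.3125+1/2·(-0.6875)+5/4·1.3125=1.296875; next y=3/10·(-1.3125)+3/4·1.296875≈0.578906
n=2: y≈0.578906, sp=-1, e=sp−y≈-1.578906; I≈-2.266406, D=e−e_prev≈-1.891406; u=0·(-1.578906)+1/2·(-2.266406)+5/4·(-1.891406)≈-3.497461; next y=3/10·0.578906+3/4·(-3.497461)≈-2.449424
n=3: y≈-2.449424, sp=-1, e=sp−y≈1.449424; I≈-0.816982, D=e−e_prev≈3.028330; u=0·1.449424+1/2·(-0.816982)+5/4·3.028330≈3.376921; next y=3/10·(-2.449424)+3/4·3.376921≈1.797864
n=4: y≈1.797864, sp=-1, e=sp−y≈-2.797864; I≈-3.614846, D=e−e_prev≈-4.247288; u=0·(-2.797864)+1/2·(-3.614846)+5/4·(-4.247288)≈-7.116533; next y=3/10·1.797864+3/4·(-7.116533)≈-4.798040
n=5: y≈-4.798040, sp=-1, e=sp−y≈3.798040; I≈0.183194, D=e−e_prev≈6.595904; u=0·3.798040+1/2·0.183194+5/4·6.595904≈8.336477; next y=3/10·(-4.798040)+3/4·8.336477≈4.812946
n=6: y≈4.812946, sp=-1, e=sp−y≈-5.812946; I≈-5.629752, D=e−e_prev≈-9.610986; u=0·(-5.812946)+1/2·(-5.629752)+5/4·(-9.610986)≈-14.828609; next y=3/10·4.812946+3/4·(-14.828609)≈-9.677573
n=7: y≈-9.677573, sp=-3, e=sp−y≈6.677573; I≈1.047821, D=e−e_prev≈12.490519; u=0·6.677573+1/2·1.047821+5/4·12.490519≈16.137059; next y=3/10·(-9.677573)+3/4·16.137059≈9.199522
n=8: y≈9.199522, sp=-3, e=sp−y≈-12.199522; I≈-11.151701, D=e−e_prev≈-18.877095; u=0·(-12.199522)+1/2·(-11.151701)+5/4·(-18.877095)≈-29.172220; next y=3/10·9.199522+3/4·(-29.172220)≈-19.119308

0 -1 -1.750 0.000
1 -1 1.297 -1.313
2 -1 -3.497 0.579
3 -1 3.377 -2.449
4 -1 -7.117 1.798
5 -1 8.336 -4.798
6 -1 -14.829 4.813
7 -3 16.137 -9.678
8 -3 -29.172 9.200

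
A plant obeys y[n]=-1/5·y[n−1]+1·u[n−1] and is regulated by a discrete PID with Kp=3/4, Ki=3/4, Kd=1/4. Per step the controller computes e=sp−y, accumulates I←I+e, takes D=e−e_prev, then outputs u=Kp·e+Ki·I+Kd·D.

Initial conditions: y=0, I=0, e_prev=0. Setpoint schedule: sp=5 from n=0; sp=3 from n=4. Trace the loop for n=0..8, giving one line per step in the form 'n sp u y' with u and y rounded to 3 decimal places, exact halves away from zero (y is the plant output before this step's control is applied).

(exact arithmetic carried between steps; '≈' marks a value shown rounded to 6 d.p. or computed from one; I and e_prev carry over from the previous line; the table rounds u and y to 3 d.p., halves away from zero)
n=0: y=0, sp=5, e=sp−y=5; I=5, D=e−e_prev=5; u=3/4·5+3/4·5+1/4·5=8.75; next y=-1/5·0+1·8.75=8.75
n=1: y=8.75, sp=5, e=sp−y=-3.75; I=1.25, D=e−e_prev=-8.75; u=3/4·(-3.75)+3/4·1.25+1/4·(-8.75)=-4.0625; next y=-1/5·8.75+1·(-4.0625)=-5.8125
n=2: y=-5.8125, sp=5, e=sp−y=10.8125; I=12.0625, D=e−e_prev=14.5625; u=3/4·10.8125+3/4·12.0625+1/4·14.5625=20.796875; next y=-1/5·(-5.8125)+1·20.796875=21.959375
n=3: y=21.959375, sp=5, e=sp−y=-16.959375; I=-4.896875, D=e−e_prev=-27.771875; u=3/4·(-16.959375)+3/4·(-4.896875)+1/4·(-27.771875)≈-23.335156; next y=-1/5·21.959375+1·(-23.335156)≈-27.727031
n=4: y≈-27.727031, sp=3, e=sp−y≈30.727031; I≈25.830156, D=e−e_prev≈47.686406; u=3/4·30.727031+3/4·25.830156+1/4·47.686406≈54.339492; next y=-1/5·(-27.727031)+1·54.339492≈59.884898
n=5: y≈59.884898, sp=3, e=sp−y≈-56.884898; I≈-31.054742, D=e−e_prev≈-87.611930; u=3/4·(-56.884898)+3/4·(-31.054742)+1/4·(-87.611930)≈-87.857713; next y=-1/5·59.884898+1·(-87.857713)≈-99.834693
n=6: y≈-99.834693, sp=3, e=sp−y≈102.834693; I≈71.779950, D=e−e_prev≈159.719591; u=3/4·102.834693+3/4·71.779950+1/4·159.719591≈170.890880; next y=-1/5·(-99.834693)+1·170.890880≈190.857818
n=7: y≈190.857818, sp=3, e=sp−y≈-187.857818; I≈-116.077868, D=e−e_prev≈-290.692511; u=3/4·(-187.857818)+3/4·(-116.077868)+1/4·(-290.692511)≈-300.624893; next y=-1/5·190.857818+1·(-300.624893)≈-338.796456
n=8: y≈-338.796456, sp=3, e=sp−y≈341.796456; I≈225.718588, D=e−e_prev≈529.654275; u=3/4·341.796456+3/4·225.718588+1/4·529.654275≈558.049852; next y=-1/5·(-338.796456)+1·558.049852≈625.809144

0 5 8.750 0.000
1 5 -4.063 8.750
2 5 20.797 -5.813
3 5 -23.335 21.959
4 3 54.339 -27.727
5 3 -87.858 59.885
6 3 170.891 -99.835
7 3 -300.625 190.858
8 3 558.050 -338.796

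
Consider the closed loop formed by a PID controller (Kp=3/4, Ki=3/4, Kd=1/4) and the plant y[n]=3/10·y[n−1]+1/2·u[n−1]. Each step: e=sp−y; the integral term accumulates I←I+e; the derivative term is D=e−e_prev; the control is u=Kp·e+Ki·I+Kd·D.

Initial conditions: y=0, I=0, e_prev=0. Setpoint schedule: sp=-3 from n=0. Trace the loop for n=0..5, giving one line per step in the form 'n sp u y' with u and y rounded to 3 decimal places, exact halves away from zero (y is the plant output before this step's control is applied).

0 -3 -5.250 0.000
1 -3 -2.156 -2.625
2 -3 -4.423 -1.866
3 -3 -3.499 -2.771
4 -3 -4.230 -2.581
5 -3 -3.957 -2.889

(exact arithmetic carried between steps; '≈' marks a value shown rounded to 6 d.p. or computed from one; I and e_prev carry over from the previous line; the table rounds u and y to 3 d.p., halves away from zero)
n=0: y=0, sp=-3, e=sp−y=-3; I=-3, D=e−e_prev=-3; u=3/4·(-3)+3/4·(-3)+1/4·(-3)=-5.25; next y=3/10·0+1/2·(-5.25)=-2.625
n=1: y=-2.625, sp=-3, e=sp−y=-0.375; I=-3.375, D=e−e_prev=2.625; u=3/4·(-0.375)+3/4·(-3.375)+1/4·2.625=-2.15625; next y=3/10·(-2.625)+1/2·(-2.15625)=-1.865625
n=2: y=-1.865625, sp=-3, e=sp−y=-1.134375; I=-4.509375, D=e−e_prev=-0.759375; u=3/4·(-1.134375)+3/4·(-4.509375)+1/4·(-0.759375)≈-4.422656; next y=3/10·(-1.865625)+1/2·(-4.422656)≈-2.771016
n=3: y≈-2.771016, sp=-3, e=sp−y≈-0.228984; I≈-4.738359, D=e−e_prev≈0.905391; u=3/4·(-0.228984)+3/4·(-4.738359)+1/4·0.905391≈-3.499160; next y=3/10·(-2.771016)+1/2·(-3.499160)≈-2.580885
n=4: y≈-2.580885, sp=-3, e=sp−y≈-0.419115; I≈-5.157475, D=e−e_prev≈-0.190131; u=3/4·(-0.419115)+3/4·(-5.157475)+1/4·(-0.190131)≈-4.229975; next y=3/10·(-2.580885)+1/2·(-4.229975)≈-2.889253
n=5: y≈-2.889253, sp=-3, e=sp−y≈-0.110747; I≈-5.268222, D=e−e_prev≈0.308368; u=3/4·(-0.110747)+3/4·(-5.268222)+1/4·0.308368≈-3.957134; next y=3/10·(-2.889253)+1/2·(-3.957134)≈-2.845343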